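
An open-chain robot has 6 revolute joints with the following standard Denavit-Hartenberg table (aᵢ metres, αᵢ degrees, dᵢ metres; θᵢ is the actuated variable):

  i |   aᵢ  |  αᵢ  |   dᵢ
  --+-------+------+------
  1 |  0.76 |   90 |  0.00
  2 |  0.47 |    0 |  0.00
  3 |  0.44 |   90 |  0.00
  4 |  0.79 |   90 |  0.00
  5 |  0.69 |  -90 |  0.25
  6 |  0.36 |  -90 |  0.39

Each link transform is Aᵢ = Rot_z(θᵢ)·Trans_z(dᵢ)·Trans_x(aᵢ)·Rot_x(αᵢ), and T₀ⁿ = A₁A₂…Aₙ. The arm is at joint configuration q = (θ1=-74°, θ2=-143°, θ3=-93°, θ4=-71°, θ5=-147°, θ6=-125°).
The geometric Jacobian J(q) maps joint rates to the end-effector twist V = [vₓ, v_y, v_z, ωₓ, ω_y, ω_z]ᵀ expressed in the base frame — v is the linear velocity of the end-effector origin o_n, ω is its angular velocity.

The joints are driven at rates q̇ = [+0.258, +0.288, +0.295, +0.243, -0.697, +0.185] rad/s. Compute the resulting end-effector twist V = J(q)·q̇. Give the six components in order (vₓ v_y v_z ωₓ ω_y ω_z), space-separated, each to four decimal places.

-0.3396 -0.2166 -0.3776 -0.7735 0.1049 0.8807

o_n = [0.6658, 0.3693, -0.5143]
J₁: ẑ×o_n = [-0.3693, 0.6658, 0.0000], ω = ẑ
J2: z=[-0.9613, -0.2756, 0.0000] o=[0.2095, -0.7306, 0.0000] → [0.1417, -0.4943, -0.9315, -0.9613, -0.2756, 0.0000]
J3: z=[-0.9613, -0.2756, 0.0000] o=[0.1060, -0.3697, -0.2829] → [0.0638, -0.2224, -0.5561, -0.9613, -0.2756, 0.0000]
J4: z=[0.2285, -0.7969, 0.5592] o=[0.0382, -0.1332, 0.0819] → [0.1941, 0.4872, 0.6150, 0.2285, -0.7969, 0.5592]
J5: z=[0.4587, -0.4185, -0.7839] o=[0.7166, 0.2109, 0.2952] → [0.4629, 0.4111, 0.0514, 0.4587, -0.4185, -0.7839]
J6: z=[0.2760, 0.9056, -0.3220] o=[0.2485, 0.1537, -0.2672] → [-0.1544, -0.0662, -0.3184, 0.2760, 0.9056, -0.3220]
V = J·q̇ = [-0.3396, -0.2166, -0.3776, -0.7735, 0.1049, 0.8807]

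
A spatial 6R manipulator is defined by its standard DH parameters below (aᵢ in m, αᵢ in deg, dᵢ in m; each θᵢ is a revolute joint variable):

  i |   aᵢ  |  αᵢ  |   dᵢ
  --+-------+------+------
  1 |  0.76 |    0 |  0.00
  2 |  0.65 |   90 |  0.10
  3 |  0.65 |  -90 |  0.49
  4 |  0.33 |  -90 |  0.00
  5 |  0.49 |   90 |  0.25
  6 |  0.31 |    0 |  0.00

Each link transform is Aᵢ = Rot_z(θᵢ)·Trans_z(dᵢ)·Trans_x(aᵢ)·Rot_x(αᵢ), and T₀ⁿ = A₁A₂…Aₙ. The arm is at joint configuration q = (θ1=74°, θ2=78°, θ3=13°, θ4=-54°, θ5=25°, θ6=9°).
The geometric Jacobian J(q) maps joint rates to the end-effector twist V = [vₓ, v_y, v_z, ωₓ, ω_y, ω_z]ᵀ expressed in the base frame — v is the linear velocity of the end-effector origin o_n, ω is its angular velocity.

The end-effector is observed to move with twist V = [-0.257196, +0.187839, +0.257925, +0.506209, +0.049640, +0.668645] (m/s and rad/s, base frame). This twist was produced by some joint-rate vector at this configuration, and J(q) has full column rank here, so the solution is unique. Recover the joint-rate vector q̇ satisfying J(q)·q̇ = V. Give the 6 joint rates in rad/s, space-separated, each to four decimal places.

o_n = [-1.1829, 2.7907, 0.1117]
J₁: ẑ×o_n = [-2.7907, -1.1829, 0.0000], ω = ẑ
J2: z=[0.0000, 0.0000, 1.0000] o=[0.2095, 0.7306, 0.0000] → [-2.0601, -1.3924, 0.0000, 0.0000, 0.0000, 1.0000]
J3: z=[0.4695, 0.8829, 0.0000] o=[-0.3644, 1.0357, 0.1000] → [0.0104, -0.0055, 1.5466, 0.4695, 0.8829, 0.0000]
J4: z=[0.1986, -0.1056, 0.9744] o=[-0.6936, 1.7657, 0.2462] → [-0.9845, -0.4501, 0.1519, 0.1986, -0.1056, 0.9744]
J5: z=[-0.9720, -0.1489, 0.1820] o=[-0.7351, 2.0901, 0.2899] → [-0.1010, -0.2546, -0.7476, -0.9720, -0.1489, 0.1820]
J6: z=[0.1268, 0.3198, 0.9390] o=[-1.0752, 2.5114, 0.1923] → [-0.2880, -0.0910, 0.0699, 0.1268, 0.3198, 0.9390]
q̇ = J⁺·V = [0.1610, -0.4220, -0.1000, 0.5960, -0.3890, 0.4470]

0.1610 -0.4220 -0.1000 0.5960 -0.3890 0.4470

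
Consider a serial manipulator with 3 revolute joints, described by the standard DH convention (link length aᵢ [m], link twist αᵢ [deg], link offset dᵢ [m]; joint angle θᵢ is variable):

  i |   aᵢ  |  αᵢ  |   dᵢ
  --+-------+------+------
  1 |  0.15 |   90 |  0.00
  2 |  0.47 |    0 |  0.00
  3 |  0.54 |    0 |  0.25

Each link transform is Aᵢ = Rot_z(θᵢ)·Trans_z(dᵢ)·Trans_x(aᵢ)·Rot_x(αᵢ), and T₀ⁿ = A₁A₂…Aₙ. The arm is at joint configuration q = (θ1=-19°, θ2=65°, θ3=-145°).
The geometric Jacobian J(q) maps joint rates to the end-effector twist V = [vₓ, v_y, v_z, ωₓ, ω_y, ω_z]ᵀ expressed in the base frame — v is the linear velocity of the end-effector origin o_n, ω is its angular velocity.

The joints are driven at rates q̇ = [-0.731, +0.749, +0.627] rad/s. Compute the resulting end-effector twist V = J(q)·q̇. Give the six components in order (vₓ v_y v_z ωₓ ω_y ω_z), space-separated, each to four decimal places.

0.1121 -0.3806 0.2778 -0.4480 -1.3010 -0.7310

o_n = [0.3369, -0.3804, -0.1058]
J₁: ẑ×o_n = [0.3804, 0.3369, -0.0000], ω = ẑ
J2: z=[-0.3256, -0.9455, 0.0000] o=[0.1418, -0.0488, 0.0000] → [0.1001, -0.0345, 0.2924, -0.3256, -0.9455, 0.0000]
J3: z=[-0.3256, -0.9455, 0.0000] o=[0.3296, -0.1135, 0.4260] → [0.5028, -0.1731, 0.0938, -0.3256, -0.9455, 0.0000]
V = J·q̇ = [0.1121, -0.3806, 0.2778, -0.4480, -1.3010, -0.7310]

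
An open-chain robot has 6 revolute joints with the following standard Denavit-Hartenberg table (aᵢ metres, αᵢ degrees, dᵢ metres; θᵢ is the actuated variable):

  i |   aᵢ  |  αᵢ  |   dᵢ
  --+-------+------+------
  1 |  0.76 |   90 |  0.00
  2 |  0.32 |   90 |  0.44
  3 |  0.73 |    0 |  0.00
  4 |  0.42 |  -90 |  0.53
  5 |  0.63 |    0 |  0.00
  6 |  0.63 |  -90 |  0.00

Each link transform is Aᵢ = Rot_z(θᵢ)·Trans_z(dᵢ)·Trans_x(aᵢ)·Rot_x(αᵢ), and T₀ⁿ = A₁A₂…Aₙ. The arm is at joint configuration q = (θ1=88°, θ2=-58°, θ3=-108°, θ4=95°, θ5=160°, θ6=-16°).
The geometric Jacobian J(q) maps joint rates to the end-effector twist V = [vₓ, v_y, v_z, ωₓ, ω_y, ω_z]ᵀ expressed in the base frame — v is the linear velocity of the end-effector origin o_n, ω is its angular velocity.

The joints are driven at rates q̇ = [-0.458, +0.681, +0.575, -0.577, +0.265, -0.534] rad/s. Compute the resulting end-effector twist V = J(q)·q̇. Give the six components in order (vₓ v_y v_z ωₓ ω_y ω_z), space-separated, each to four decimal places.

0.0904 -0.0893 -0.5578 0.4176 -0.0450 -0.4056

o_n = [-0.0832, 0.5086, 0.5128]
J₁: ẑ×o_n = [-0.5086, -0.0832, 0.0000], ω = ẑ
J2: z=[0.9994, -0.0349, 0.0000] o=[0.0265, 0.7595, 0.0000] → [-0.0179, -0.5125, -0.2546, 0.9994, -0.0349, 0.0000]
J3: z=[-0.0296, -0.8475, -0.5299] o=[0.4722, 0.9137, -0.2714] → [-0.8793, 0.3175, -0.4587, -0.0296, -0.8475, -0.5299]
J4: z=[-0.0296, -0.8475, -0.5299] o=[-0.2258, 0.8184, -0.0801] → [-0.6666, -0.0580, 0.1300, -0.0296, -0.8475, -0.5299]
J5: z=[0.9779, 0.0851, -0.1908] o=[-0.3284, 0.5892, -0.7080] → [0.0885, -1.2406, -0.0998, 0.9779, 0.0851, -0.1908]
J6: z=[0.9779, 0.0851, -0.1908] o=[-0.1996, 0.4617, -0.1046] → [0.0615, -0.6260, 0.0359, 0.9779, 0.0851, -0.1908]
V = J·q̇ = [0.0904, -0.0893, -0.5578, 0.4176, -0.0450, -0.4056]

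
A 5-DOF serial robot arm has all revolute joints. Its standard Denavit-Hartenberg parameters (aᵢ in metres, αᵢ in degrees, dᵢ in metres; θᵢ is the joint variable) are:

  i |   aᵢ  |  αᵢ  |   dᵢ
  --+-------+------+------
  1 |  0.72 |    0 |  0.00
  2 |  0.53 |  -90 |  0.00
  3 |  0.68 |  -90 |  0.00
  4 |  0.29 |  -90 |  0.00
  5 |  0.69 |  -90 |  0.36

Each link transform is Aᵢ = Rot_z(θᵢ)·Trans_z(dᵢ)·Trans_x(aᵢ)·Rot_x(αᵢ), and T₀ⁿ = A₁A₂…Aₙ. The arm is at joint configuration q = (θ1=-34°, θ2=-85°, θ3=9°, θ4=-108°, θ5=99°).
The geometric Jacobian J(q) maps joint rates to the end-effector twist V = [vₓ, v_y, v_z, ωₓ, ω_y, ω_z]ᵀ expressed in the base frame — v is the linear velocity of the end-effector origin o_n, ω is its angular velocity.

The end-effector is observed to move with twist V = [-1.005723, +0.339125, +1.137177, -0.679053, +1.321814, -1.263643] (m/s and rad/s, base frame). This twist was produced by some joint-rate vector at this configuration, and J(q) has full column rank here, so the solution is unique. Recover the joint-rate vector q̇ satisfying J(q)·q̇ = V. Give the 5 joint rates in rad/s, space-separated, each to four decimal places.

-0.6500 -0.2080 -0.9900 0.5300 -0.7920

o_n = [0.0744, -1.9319, 0.5220]
J₁: ẑ×o_n = [1.9319, 0.0744, -0.0000], ω = ẑ
J2: z=[0.0000, 0.0000, 1.0000] o=[0.5969, -0.4026, 0.0000] → [1.5293, -0.5225, 0.0000, 0.0000, 0.0000, 1.0000]
J3: z=[0.8746, -0.4848, 0.0000] o=[0.3400, -0.8662, 0.0000] → [-0.2531, -0.4565, -1.0608, 0.8746, -0.4848, 0.0000]
J4: z=[0.0758, 0.1368, -0.9877] o=[0.0143, -1.4536, -0.1064] → [-0.3864, -0.1070, -0.0445, 0.0758, 0.1368, -0.9877]
J5: z=[-0.1851, -0.9714, -0.1488] o=[0.2985, -1.5099, -0.0924] → [-0.6595, 0.1471, -0.1396, -0.1851, -0.9714, -0.1488]
q̇ = J⁺·V = [-0.6500, -0.2080, -0.9900, 0.5300, -0.7920]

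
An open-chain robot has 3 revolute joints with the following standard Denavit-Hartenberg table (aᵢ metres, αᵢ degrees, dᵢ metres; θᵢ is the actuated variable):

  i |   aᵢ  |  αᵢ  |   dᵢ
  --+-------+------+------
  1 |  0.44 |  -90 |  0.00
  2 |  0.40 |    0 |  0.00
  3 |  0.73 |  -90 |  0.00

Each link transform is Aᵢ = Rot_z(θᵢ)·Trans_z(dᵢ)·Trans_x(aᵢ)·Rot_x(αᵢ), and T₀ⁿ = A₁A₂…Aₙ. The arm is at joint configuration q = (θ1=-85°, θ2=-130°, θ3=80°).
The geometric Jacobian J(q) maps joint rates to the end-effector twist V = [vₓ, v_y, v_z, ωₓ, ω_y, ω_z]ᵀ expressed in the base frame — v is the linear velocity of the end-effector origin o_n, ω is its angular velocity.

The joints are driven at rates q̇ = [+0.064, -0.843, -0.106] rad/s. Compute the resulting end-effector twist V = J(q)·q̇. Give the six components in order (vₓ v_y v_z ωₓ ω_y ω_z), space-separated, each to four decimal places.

-0.0272 0.7896 0.2286 -0.9454 -0.0827 0.0640

o_n = [0.0568, -0.6496, 0.8656]
J₁: ẑ×o_n = [0.6496, 0.0568, -0.0000], ω = ẑ
J2: z=[0.9962, 0.0872, 0.0000] o=[0.0383, -0.4383, 0.0000] → [0.0754, -0.8623, -0.2121, 0.9962, 0.0872, 0.0000]
J3: z=[0.9962, 0.0872, 0.0000] o=[0.0159, -0.1822, 0.3064] → [0.0487, -0.5571, -0.4692, 0.9962, 0.0872, 0.0000]
V = J·q̇ = [-0.0272, 0.7896, 0.2286, -0.9454, -0.0827, 0.0640]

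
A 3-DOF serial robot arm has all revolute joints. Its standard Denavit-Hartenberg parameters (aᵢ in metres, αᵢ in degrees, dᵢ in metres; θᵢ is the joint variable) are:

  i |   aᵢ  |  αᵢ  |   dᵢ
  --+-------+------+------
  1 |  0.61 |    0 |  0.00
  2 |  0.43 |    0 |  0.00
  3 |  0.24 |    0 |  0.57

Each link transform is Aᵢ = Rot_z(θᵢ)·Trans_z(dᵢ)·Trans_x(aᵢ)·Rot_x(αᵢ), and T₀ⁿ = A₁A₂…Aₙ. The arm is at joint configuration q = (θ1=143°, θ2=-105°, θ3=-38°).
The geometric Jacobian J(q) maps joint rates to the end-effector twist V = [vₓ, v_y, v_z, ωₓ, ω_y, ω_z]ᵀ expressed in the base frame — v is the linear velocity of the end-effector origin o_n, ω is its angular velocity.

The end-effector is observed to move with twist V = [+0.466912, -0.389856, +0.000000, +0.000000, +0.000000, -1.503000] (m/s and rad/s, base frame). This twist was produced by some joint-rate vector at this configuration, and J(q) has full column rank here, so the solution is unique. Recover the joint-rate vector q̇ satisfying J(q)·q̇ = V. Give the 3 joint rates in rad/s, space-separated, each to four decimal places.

-0.5940 -0.3460 -0.5630

o_n = [0.0917, 0.6318, 0.5700]
J₁: ẑ×o_n = [-0.6318, 0.0917, 0.0000], ω = ẑ
J2: z=[0.0000, 0.0000, 1.0000] o=[-0.4872, 0.3671, 0.0000] → [-0.2647, 0.5788, 0.0000, 0.0000, 0.0000, 1.0000]
J3: z=[0.0000, 0.0000, 1.0000] o=[-0.1483, 0.6318, 0.0000] → [0.0000, 0.2400, 0.0000, 0.0000, 0.0000, 1.0000]
q̇ = J⁺·V = [-0.5940, -0.3460, -0.5630]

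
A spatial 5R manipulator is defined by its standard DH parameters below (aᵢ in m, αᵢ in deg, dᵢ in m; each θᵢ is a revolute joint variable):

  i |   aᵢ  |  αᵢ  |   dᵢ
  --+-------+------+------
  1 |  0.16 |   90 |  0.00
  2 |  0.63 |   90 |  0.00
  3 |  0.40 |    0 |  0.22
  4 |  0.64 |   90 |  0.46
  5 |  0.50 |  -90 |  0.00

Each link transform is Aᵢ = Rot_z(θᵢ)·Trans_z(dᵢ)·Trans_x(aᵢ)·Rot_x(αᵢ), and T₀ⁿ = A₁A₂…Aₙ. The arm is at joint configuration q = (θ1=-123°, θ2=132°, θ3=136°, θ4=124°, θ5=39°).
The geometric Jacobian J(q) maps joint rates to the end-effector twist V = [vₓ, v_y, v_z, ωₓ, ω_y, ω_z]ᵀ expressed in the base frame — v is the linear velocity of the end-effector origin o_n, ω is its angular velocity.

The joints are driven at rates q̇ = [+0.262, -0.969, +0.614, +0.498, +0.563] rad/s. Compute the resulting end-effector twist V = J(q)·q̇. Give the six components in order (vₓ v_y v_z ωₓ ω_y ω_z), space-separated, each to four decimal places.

0.3024 -0.2830 0.2694 0.0785 -1.4787 0.5940

o_n = [0.1864, -1.0626, 0.7872]
J₁: ẑ×o_n = [1.0626, 0.1864, -0.0000], ω = ẑ
J2: z=[-0.8387, 0.5446, 0.0000] o=[-0.0871, -0.1342, 0.0000] → [0.4287, 0.6602, 0.6297, -0.8387, 0.5446, 0.0000]
J3: z=[-0.4047, -0.6233, 0.6691] o=[0.1425, 0.2194, 0.4682] → [0.6590, 0.1585, 0.5463, -0.4047, -0.6233, 0.6691]
J4: z=[-0.4047, -0.6233, 0.6691] o=[-0.2845, 0.0721, 0.4016] → [0.5189, 0.4712, 0.7528, -0.4047, -0.6233, 0.6691]
J5: z=[-0.5045, -0.4581, -0.7319] o=[0.0174, -0.6202, 0.6268] → [-0.3972, -0.0427, 0.3006, -0.5045, -0.4581, -0.7319]
V = J·q̇ = [0.3024, -0.2830, 0.2694, 0.0785, -1.4787, 0.5940]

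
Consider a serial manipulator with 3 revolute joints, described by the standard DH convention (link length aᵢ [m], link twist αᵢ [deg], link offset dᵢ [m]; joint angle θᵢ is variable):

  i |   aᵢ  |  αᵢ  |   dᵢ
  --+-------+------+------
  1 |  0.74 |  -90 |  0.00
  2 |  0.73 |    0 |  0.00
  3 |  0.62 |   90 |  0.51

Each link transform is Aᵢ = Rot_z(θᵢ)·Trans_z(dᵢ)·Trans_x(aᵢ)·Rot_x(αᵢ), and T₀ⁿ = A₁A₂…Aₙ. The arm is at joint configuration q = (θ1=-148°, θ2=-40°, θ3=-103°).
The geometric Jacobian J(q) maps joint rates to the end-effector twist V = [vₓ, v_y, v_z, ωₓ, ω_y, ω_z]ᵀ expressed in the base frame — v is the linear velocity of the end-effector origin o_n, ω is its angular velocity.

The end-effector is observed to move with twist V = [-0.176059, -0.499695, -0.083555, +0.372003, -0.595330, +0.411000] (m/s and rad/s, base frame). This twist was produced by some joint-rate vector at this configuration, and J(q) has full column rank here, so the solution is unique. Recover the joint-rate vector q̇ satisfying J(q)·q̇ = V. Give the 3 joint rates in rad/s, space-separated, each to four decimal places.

0.4110 0.7710 -0.0690

o_n = [-0.4116, -0.8586, 0.8424]
J₁: ẑ×o_n = [0.8586, -0.4116, 0.0000], ω = ẑ
J2: z=[0.5299, -0.8480, 0.0000] o=[-0.6276, -0.3921, 0.0000] → [-0.7144, -0.4464, -0.0641, 0.5299, -0.8480, 0.0000]
J3: z=[0.5299, -0.8480, 0.0000] o=[-1.1018, -0.6885, 0.4692] → [-0.3164, -0.1977, 0.4952, 0.5299, -0.8480, 0.0000]
q̇ = J⁺·V = [0.4110, 0.7710, -0.0690]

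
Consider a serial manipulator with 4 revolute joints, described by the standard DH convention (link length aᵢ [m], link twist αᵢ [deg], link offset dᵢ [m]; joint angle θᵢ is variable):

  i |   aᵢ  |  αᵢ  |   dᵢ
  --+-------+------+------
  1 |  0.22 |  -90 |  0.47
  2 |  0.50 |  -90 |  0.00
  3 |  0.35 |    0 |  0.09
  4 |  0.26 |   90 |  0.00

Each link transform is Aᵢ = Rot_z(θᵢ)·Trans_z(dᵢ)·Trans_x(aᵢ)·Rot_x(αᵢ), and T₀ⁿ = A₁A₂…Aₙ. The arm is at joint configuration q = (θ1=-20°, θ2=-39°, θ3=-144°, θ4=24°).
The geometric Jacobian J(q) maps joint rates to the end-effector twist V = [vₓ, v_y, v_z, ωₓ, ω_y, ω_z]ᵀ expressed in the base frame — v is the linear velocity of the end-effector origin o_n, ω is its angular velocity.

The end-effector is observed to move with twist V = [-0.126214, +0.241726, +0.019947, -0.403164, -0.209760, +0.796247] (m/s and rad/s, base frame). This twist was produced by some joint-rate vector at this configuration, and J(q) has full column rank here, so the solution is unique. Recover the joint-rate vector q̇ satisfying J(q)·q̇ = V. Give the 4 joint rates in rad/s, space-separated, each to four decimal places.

o_n = [0.4707, 0.2872, 0.4547]
J₁: ẑ×o_n = [-0.2872, 0.4707, 0.0000], ω = ẑ
J2: z=[0.3420, 0.9397, 0.0000] o=[0.2067, -0.0752, 0.4700] → [-0.0144, 0.0052, -0.1241, 0.3420, 0.9397, 0.0000]
J3: z=[0.5914, -0.2152, -0.7771] o=[0.5719, -0.2081, 0.7847] → [0.4560, 0.2737, 0.2712, 0.5914, -0.2152, -0.7771]
J4: z=[0.5914, -0.2152, -0.7771] o=[0.4887, 0.0411, 0.5365] → [0.2089, 0.0623, 0.1417, 0.5914, -0.2152, -0.7771]
q̇ = J⁺·V = [0.4170, -0.3350, 0.3670, -0.8550]

0.4170 -0.3350 0.3670 -0.8550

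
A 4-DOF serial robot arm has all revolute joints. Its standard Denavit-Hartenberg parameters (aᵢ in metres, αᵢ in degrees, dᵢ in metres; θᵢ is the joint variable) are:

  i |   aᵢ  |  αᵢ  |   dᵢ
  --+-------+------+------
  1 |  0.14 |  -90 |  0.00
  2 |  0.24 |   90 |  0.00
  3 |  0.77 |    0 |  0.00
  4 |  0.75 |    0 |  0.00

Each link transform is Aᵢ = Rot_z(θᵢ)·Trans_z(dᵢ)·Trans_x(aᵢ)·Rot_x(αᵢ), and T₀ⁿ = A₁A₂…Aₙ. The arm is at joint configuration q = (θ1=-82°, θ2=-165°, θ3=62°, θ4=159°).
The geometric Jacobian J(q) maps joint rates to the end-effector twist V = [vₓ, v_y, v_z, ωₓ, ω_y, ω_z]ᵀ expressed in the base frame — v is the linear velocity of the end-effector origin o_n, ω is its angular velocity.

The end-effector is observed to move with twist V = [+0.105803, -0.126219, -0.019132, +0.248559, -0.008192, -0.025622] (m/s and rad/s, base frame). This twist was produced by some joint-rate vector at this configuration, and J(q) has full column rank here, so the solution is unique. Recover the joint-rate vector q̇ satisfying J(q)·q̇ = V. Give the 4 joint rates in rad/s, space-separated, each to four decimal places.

-0.1850 0.2450 0.0370 -0.2020

o_n = [0.2007, -0.0786, 0.0092]
J₁: ẑ×o_n = [0.0786, 0.2007, -0.0000], ω = ẑ
J2: z=[0.9903, 0.1392, 0.0000] o=[0.0195, -0.1386, 0.0000] → [0.0013, -0.0091, 0.0343, 0.9903, 0.1392, 0.0000]
J3: z=[-0.0360, 0.2563, -0.9659] o=[-0.0128, 0.0909, 0.0621] → [-0.1773, -0.2081, -0.0486, -0.0360, 0.2563, -0.9659]
J4: z=[-0.0360, 0.2563, -0.9659] o=[0.6119, 0.5313, 0.1557] → [-0.6267, 0.3919, 0.1274, -0.0360, 0.2563, -0.9659]
q̇ = J⁺·V = [-0.1850, 0.2450, 0.0370, -0.2020]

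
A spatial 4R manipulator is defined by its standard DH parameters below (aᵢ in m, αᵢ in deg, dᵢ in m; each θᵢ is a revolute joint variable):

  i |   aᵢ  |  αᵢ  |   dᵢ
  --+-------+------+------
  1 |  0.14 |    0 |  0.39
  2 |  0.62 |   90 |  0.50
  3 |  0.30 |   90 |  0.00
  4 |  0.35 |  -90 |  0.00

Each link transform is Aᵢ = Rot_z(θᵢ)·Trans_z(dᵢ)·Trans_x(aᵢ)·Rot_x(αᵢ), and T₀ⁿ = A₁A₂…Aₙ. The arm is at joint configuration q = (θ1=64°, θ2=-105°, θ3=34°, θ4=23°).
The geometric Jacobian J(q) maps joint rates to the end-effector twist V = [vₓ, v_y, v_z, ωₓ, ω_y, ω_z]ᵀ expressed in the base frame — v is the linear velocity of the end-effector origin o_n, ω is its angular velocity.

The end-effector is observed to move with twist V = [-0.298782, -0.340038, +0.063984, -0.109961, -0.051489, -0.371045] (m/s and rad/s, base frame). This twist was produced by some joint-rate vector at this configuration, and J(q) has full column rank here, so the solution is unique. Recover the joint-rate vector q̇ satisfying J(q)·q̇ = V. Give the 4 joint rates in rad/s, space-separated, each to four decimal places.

o_n = [0.8289, -0.7225, 1.2379]
J₁: ẑ×o_n = [0.7225, 0.8289, -0.0000], ω = ẑ
J2: z=[0.0000, 0.0000, 1.0000] o=[0.0614, 0.1258, 0.3900] → [0.8484, 0.7675, -0.0000, 0.0000, 0.0000, 1.0000]
J3: z=[-0.6561, -0.7547, 0.0000] o=[0.5293, -0.2809, 0.8900] → [-0.2626, 0.2283, 0.5158, -0.6561, -0.7547, 0.0000]
J4: z=[0.4220, -0.3669, -0.8290] o=[0.7170, -0.4441, 1.0578] → [-0.2969, -0.1688, -0.0765, 0.4220, -0.3669, -0.8290]
q̇ = J⁺·V = [-0.6430, 0.1990, 0.1110, -0.0880]

-0.6430 0.1990 0.1110 -0.0880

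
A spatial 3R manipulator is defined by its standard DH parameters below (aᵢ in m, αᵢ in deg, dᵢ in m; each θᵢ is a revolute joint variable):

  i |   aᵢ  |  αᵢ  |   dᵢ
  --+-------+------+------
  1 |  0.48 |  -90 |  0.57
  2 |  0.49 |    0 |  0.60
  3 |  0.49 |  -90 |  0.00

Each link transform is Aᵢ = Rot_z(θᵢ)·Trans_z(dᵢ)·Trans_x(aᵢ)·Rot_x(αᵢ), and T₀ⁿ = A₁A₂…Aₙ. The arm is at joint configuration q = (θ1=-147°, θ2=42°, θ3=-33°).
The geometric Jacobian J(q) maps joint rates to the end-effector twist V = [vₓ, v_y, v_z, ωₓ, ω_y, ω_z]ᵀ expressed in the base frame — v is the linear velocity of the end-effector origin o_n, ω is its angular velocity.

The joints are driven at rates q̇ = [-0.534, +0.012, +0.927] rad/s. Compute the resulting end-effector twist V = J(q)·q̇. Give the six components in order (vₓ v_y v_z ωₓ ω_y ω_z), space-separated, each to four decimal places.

-0.5913 0.4616 -0.4588 0.5114 -0.7875 -0.5340

o_n = [-0.7871, -1.2265, 0.1655]
J₁: ẑ×o_n = [1.2265, -0.7871, 0.0000], ω = ẑ
J2: z=[0.5446, -0.8387, 0.0000] o=[-0.4026, -0.2614, 0.5700] → [0.3393, 0.2203, -0.8481, 0.5446, -0.8387, 0.0000]
J3: z=[0.5446, -0.8387, 0.0000] o=[-0.3812, -0.9630, 0.2421] → [0.0643, 0.0417, -0.4840, 0.5446, -0.8387, 0.0000]
V = J·q̇ = [-0.5913, 0.4616, -0.4588, 0.5114, -0.7875, -0.5340]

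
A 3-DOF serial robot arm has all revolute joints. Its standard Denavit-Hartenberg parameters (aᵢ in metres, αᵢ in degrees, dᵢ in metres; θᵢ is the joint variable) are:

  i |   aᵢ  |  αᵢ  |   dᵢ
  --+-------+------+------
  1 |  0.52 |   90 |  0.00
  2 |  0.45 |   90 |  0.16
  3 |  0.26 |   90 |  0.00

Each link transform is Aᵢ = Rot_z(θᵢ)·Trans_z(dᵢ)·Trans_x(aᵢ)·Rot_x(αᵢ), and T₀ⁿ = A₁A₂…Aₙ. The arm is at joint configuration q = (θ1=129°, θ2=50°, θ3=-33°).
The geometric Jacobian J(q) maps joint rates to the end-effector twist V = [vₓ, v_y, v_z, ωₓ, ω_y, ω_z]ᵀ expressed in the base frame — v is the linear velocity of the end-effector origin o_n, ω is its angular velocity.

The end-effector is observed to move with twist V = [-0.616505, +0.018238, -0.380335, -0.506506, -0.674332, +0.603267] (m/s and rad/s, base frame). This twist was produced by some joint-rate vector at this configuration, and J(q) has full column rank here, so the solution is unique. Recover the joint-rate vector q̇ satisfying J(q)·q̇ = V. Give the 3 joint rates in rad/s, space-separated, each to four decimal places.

o_n = [-0.5832, 0.7494, 0.5118]
J₁: ẑ×o_n = [-0.7494, -0.5832, 0.0000], ω = ẑ
J2: z=[0.7771, 0.6293, 0.0000] o=[-0.3272, 0.4041, 0.0000] → [0.3221, -0.3977, 0.4294, 0.7771, 0.6293, 0.0000]
J3: z=[-0.4821, 0.5953, -0.6428] o=[-0.3849, 0.7296, 0.3447] → [0.1122, 0.2080, 0.1085, -0.4821, 0.5953, -0.6428]
q̇ = J⁺·V = [0.4310, -0.8180, -0.2680]

0.4310 -0.8180 -0.2680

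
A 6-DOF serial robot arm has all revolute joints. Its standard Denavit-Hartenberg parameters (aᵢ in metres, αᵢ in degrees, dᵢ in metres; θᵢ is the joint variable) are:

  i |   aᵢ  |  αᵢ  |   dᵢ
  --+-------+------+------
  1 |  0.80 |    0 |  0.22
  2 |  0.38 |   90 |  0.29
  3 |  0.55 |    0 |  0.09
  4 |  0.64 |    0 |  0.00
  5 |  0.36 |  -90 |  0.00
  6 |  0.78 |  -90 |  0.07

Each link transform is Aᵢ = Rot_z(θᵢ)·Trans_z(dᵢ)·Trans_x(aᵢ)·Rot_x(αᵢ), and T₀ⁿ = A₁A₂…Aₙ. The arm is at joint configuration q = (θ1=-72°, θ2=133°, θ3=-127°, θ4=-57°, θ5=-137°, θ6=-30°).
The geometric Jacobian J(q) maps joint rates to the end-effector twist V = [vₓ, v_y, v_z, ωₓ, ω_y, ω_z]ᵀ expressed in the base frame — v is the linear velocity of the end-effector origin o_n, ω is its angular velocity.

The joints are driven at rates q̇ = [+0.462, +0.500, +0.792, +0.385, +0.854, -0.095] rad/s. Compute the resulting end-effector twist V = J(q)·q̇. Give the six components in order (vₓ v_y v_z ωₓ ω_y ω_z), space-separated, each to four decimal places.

-0.0786 -0.4543 0.5080 1.8053 -0.9324 0.8882

o_n = [0.7501, -0.8438, 0.8215]
J₁: ẑ×o_n = [0.8438, 0.7501, -0.0000], ω = ẑ
J2: z=[0.0000, 0.0000, 1.0000] o=[0.2472, -0.7608, 0.2200] → [0.0829, 0.5028, -0.0000, 0.0000, 0.0000, 1.0000]
J3: z=[0.8746, -0.4848, 0.0000] o=[0.4314, -0.4285, 0.5100] → [-0.1510, -0.2724, -0.2088, 0.8746, -0.4848, 0.0000]
J4: z=[0.8746, -0.4848, 0.0000] o=[0.3497, -0.7616, 0.0708] → [-0.3639, -0.6566, 0.1222, 0.8746, -0.4848, 0.0000]
J5: z=[0.8746, -0.4848, 0.0000] o=[0.0402, -1.3200, 0.1154] → [-0.3423, -0.6175, 0.7607, 0.8746, -0.4848, 0.0000]
J6: z=[-0.3051, -0.5504, 0.7771] o=[0.1758, -1.0753, 0.3419] → [-0.4439, 0.5926, 0.2454, -0.3051, -0.5504, 0.7771]
V = J·q̇ = [-0.0786, -0.4543, 0.5080, 1.8053, -0.9324, 0.8882]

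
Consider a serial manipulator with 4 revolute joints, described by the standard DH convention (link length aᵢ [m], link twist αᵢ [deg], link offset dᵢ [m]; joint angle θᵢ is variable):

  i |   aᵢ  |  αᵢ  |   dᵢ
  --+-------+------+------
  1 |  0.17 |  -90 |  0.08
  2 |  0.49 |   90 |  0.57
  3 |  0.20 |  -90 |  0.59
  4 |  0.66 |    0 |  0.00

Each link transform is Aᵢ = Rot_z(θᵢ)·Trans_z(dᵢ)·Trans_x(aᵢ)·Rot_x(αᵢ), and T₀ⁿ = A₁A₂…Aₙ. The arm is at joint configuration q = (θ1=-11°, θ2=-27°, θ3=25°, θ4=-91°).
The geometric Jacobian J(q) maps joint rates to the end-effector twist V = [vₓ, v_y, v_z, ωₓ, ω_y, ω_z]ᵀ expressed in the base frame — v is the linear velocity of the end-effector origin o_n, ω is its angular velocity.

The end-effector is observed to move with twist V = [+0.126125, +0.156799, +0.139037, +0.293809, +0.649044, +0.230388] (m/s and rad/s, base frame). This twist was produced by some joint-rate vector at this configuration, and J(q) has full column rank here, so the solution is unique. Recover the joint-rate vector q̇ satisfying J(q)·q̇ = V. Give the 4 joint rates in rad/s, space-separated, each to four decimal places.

0.9490 0.3080 -0.7150 0.4250

o_n = [0.3118, 0.6012, 1.4937]
J₁: ẑ×o_n = [-0.6012, 0.3118, 0.0000], ω = ẑ
J2: z=[0.1908, 0.9816, 0.0000] o=[0.1669, -0.0324, 0.0800] → [1.3877, -0.2697, -0.0214, 0.1908, 0.9816, 0.0000]
J3: z=[-0.4456, 0.0866, 0.8910] o=[0.7042, 0.4438, 0.3025] → [-0.0371, 0.1812, -0.0362, -0.4456, 0.0866, 0.8910]
J4: z=[-0.1967, 0.9615, -0.1919] o=[0.6159, 0.5470, 0.9104] → [0.5712, 0.1731, 0.2818, -0.1967, 0.9615, -0.1919]
q̇ = J⁺·V = [0.9490, 0.3080, -0.7150, 0.4250]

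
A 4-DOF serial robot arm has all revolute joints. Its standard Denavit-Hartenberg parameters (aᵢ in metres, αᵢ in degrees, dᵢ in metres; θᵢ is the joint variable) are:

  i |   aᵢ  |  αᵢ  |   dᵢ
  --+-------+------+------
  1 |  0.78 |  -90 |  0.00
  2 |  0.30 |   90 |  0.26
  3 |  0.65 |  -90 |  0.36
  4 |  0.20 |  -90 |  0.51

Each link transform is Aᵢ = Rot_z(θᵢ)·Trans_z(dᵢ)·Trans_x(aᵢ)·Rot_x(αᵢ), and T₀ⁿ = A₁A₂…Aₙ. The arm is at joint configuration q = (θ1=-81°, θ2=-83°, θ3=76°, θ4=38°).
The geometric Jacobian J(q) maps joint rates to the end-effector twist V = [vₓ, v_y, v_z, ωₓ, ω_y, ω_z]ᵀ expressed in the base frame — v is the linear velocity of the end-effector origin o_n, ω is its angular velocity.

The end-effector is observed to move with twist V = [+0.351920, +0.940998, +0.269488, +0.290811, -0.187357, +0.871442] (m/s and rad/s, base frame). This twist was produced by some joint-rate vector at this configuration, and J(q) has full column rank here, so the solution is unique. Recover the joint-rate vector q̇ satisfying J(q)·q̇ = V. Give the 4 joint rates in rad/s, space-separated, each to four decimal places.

o_n = [1.2379, -0.3557, 0.0294]
J₁: ẑ×o_n = [0.3557, 1.2379, -0.0000], ω = ẑ
J2: z=[0.9877, 0.1564, 0.0000] o=[0.1220, -0.7704, 0.0000] → [0.0046, -0.0290, 0.2350, 0.9877, 0.1564, 0.0000]
J3: z=[-0.1553, 0.9803, 0.1219] o=[0.3845, -0.7658, 0.2978] → [-0.3131, 0.0623, -0.9002, -0.1553, 0.9803, 0.1219]
J4: z=[0.2204, 0.1546, -0.9631] o=[0.9546, -0.3332, 0.4977] → [-0.0941, -0.1696, -0.0488, 0.2204, 0.1546, -0.9631]
q̇ = J⁺·V = [0.7580, 0.2930, -0.2150, -0.1450]

0.7580 0.2930 -0.2150 -0.1450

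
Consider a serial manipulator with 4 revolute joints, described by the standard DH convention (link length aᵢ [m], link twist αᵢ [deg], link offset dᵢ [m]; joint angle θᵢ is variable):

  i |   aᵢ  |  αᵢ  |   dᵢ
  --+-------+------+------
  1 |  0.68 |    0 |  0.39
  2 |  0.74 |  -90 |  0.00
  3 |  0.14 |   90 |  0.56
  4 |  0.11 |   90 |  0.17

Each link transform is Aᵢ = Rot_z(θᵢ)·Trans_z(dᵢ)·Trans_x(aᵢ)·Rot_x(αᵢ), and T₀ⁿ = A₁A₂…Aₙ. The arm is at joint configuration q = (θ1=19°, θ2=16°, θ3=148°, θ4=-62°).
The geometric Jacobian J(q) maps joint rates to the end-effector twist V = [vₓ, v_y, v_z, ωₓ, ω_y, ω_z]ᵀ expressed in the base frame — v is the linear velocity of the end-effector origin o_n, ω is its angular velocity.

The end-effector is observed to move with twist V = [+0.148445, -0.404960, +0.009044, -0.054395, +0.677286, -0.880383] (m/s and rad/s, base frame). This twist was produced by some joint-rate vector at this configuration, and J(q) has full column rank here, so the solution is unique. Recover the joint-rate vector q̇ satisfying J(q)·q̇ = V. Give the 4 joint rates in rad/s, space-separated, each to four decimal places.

-0.3520 0.0220 0.5860 0.6490

o_n = [0.9243, 0.9835, 0.1443]
J₁: ẑ×o_n = [-0.9835, 0.9243, 0.0000], ω = ẑ
J2: z=[0.0000, 0.0000, 1.0000] o=[0.6430, 0.2214, 0.3900] → [-0.7621, 0.2813, 0.0000, 0.0000, 0.0000, 1.0000]
J3: z=[-0.5736, 0.8192, 0.0000] o=[1.2491, 0.6458, 0.3900] → [-0.2013, -0.1409, 0.0724, -0.5736, 0.8192, 0.0000]
J4: z=[0.4341, 0.3039, -0.8480] o=[0.8307, 1.0365, 0.3158] → [-0.0971, -0.0049, -0.0515, 0.4341, 0.3039, -0.8480]
q̇ = J⁺·V = [-0.3520, 0.0220, 0.5860, 0.6490]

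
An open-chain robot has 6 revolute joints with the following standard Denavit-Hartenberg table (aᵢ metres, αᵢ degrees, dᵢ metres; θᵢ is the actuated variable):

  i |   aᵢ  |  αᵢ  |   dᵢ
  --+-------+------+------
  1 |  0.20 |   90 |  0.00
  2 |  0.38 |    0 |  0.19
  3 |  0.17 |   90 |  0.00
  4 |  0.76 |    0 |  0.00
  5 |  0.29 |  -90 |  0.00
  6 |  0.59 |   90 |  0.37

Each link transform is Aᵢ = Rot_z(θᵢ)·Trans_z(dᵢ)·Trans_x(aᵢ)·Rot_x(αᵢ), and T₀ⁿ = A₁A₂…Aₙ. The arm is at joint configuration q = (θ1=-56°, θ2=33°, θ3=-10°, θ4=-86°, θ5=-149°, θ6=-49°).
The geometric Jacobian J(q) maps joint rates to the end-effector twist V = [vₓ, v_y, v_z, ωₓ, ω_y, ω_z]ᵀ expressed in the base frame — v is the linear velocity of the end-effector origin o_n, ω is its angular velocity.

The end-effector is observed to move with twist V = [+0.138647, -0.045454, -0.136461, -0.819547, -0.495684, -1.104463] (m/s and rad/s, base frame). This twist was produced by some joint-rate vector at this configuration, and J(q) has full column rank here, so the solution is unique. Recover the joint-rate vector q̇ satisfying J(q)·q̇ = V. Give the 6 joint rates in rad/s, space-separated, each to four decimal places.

-0.5640 0.7760 0.3590 -0.3630 0.8420 0.3110

o_n = [0.3334, -0.0906, -0.3859]
J₁: ẑ×o_n = [0.0906, 0.3334, -0.0000], ω = ẑ
J2: z=[-0.8290, -0.5592, 0.0000] o=[0.1118, -0.1658, 0.0000] → [0.2158, -0.3200, 0.0615, -0.8290, -0.5592, 0.0000]
J3: z=[-0.8290, -0.5592, 0.0000] o=[0.1325, -0.5363, 0.2070] → [0.3316, -0.4915, -0.2572, -0.8290, -0.5592, 0.0000]
J4: z=[0.2185, -0.3239, -0.9205] o=[0.2200, -0.6660, 0.2734] → [0.7433, 0.0397, 0.1624, 0.2185, -0.3239, -0.9205]
J5: z=[0.2185, -0.3239, -0.9205] o=[0.8759, -0.2825, 0.2941] → [0.3970, 0.6479, -0.1338, 0.2185, -0.3239, -0.9205]
J6: z=[0.0539, 0.9459, -0.3201] o=[0.5933, -0.2884, 0.2291] → [-0.5184, 0.1163, 0.2565, 0.0539, 0.9459, -0.3201]
q̇ = J⁺·V = [-0.5640, 0.7760, 0.3590, -0.3630, 0.8420, 0.3110]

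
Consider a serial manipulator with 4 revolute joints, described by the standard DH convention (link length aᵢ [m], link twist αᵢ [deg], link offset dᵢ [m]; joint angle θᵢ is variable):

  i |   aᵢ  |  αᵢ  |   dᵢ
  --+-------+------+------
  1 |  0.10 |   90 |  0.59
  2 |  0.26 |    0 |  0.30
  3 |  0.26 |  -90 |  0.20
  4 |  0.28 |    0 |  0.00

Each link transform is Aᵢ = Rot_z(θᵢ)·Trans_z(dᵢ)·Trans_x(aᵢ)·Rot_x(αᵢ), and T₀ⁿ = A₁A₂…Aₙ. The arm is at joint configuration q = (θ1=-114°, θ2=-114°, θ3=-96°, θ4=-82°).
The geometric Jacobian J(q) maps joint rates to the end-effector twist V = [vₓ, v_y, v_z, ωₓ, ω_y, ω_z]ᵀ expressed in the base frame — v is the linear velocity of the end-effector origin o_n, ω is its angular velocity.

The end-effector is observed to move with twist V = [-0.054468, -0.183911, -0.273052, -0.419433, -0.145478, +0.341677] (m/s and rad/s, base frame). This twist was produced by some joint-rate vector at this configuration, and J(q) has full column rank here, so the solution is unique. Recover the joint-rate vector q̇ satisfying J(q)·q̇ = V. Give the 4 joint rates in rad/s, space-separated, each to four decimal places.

o_n = [-0.6024, 0.5579, 0.5020]
J₁: ẑ×o_n = [-0.5579, -0.6024, 0.0000], ω = ẑ
J2: z=[-0.9135, 0.4067, 0.0000] o=[-0.0407, -0.0914, 0.5900] → [-0.0358, -0.0804, -0.3647, -0.9135, 0.4067, 0.0000]
J3: z=[-0.9135, 0.4067, 0.0000] o=[-0.2717, 0.1273, 0.3525] → [0.0608, 0.1366, -0.2589, -0.9135, 0.4067, 0.0000]
J4: z=[0.2034, 0.4568, -0.8660] o=[-0.3628, 0.4143, 0.4825] → [0.1333, 0.2035, 0.1386, 0.2034, 0.4568, -0.8660]
q̇ = J⁺·V = [-0.1840, 0.9930, -0.6690, -0.6070]

-0.1840 0.9930 -0.6690 -0.6070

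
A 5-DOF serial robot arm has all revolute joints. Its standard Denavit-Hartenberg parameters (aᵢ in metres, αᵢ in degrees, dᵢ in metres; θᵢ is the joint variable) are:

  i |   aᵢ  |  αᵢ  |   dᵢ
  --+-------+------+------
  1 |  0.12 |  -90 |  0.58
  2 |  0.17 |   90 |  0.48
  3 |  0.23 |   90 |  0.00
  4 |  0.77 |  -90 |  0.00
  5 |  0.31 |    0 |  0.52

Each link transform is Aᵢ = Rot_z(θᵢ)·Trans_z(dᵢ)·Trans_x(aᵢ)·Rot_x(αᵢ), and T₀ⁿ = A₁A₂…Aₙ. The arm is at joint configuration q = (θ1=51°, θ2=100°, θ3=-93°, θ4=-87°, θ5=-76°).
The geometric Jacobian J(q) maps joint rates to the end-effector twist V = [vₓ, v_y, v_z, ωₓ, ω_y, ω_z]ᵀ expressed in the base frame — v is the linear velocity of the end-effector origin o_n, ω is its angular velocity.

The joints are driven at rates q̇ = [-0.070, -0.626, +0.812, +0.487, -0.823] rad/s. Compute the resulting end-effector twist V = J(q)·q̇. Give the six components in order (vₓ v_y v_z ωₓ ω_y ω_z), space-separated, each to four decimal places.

0.6039 -0.2280 -1.1159 0.3538 0.7869 0.2331

o_n = [-0.1812, -0.6952, 0.8911]
J₁: ẑ×o_n = [0.6952, -0.1812, 0.0000], ω = ẑ
J2: z=[-0.7771, 0.6293, 0.0000] o=[0.0755, 0.0933, 0.5800] → [0.1958, 0.2418, 0.7744, -0.7771, 0.6293, 0.0000]
J3: z=[0.6198, 0.7653, -0.1736] o=[-0.3161, 0.3724, 0.4126] → [0.1808, -0.3200, -0.7649, 0.6198, 0.7653, -0.1736]
J4: z=[0.0685, 0.1677, 0.9835] o=[-0.1363, 0.2295, 0.4244] → [0.9877, -0.0762, -0.0558, 0.0685, 0.1677, 0.9835]
J5: z=[0.8132, -0.5805, 0.0424] o=[-0.5813, -0.3841, 0.5600] → [-0.1790, -0.2523, -0.0208, 0.8132, -0.5805, 0.0424]
V = J·q̇ = [0.6039, -0.2280, -1.1159, 0.3538, 0.7869, 0.2331]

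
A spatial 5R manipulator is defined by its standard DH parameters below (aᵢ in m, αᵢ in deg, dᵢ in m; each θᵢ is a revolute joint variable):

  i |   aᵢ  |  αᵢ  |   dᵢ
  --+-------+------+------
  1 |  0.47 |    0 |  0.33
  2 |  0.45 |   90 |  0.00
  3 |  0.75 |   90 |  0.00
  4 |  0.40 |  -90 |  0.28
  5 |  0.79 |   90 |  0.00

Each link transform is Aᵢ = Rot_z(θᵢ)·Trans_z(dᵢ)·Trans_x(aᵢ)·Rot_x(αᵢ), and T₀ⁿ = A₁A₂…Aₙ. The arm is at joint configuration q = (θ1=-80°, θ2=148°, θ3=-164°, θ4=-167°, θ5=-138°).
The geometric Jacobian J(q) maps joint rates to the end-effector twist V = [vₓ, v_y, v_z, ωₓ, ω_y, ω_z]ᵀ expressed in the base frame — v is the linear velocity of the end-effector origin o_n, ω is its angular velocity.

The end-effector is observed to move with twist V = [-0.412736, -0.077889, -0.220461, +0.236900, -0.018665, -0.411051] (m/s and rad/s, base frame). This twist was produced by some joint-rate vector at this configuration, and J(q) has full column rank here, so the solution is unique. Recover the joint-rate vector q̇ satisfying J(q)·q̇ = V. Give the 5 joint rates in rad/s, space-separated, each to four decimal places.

o_n = [-0.1300, -1.0990, 0.8503]
J₁: ẑ×o_n = [1.0990, -0.1300, 0.0000], ω = ẑ
J2: z=[0.0000, 0.0000, 1.0000] o=[0.0816, -0.4629, 0.3300] → [0.6361, -0.2116, 0.0000, 0.0000, 0.0000, 1.0000]
J3: z=[0.9272, -0.3746, 0.0000] o=[0.2502, -0.0456, 0.3300] → [-0.1949, -0.4824, -1.1191, 0.9272, -0.3746, 0.0000]
J4: z=[-0.1033, -0.2556, 0.9613] o=[-0.0199, -0.7141, 0.1233] → [0.1842, -0.0308, 0.0116, -0.1033, -0.2556, 0.9613]
J5: z=[-0.9844, 0.1645, -0.0620] o=[0.0081, -0.4046, 0.4999] → [0.0146, 0.3536, 0.7063, -0.9844, 0.1645, -0.0620]
q̇ = J⁺·V = [-0.4310, 0.1940, 0.1370, -0.1870, -0.0920]

-0.4310 0.1940 0.1370 -0.1870 -0.0920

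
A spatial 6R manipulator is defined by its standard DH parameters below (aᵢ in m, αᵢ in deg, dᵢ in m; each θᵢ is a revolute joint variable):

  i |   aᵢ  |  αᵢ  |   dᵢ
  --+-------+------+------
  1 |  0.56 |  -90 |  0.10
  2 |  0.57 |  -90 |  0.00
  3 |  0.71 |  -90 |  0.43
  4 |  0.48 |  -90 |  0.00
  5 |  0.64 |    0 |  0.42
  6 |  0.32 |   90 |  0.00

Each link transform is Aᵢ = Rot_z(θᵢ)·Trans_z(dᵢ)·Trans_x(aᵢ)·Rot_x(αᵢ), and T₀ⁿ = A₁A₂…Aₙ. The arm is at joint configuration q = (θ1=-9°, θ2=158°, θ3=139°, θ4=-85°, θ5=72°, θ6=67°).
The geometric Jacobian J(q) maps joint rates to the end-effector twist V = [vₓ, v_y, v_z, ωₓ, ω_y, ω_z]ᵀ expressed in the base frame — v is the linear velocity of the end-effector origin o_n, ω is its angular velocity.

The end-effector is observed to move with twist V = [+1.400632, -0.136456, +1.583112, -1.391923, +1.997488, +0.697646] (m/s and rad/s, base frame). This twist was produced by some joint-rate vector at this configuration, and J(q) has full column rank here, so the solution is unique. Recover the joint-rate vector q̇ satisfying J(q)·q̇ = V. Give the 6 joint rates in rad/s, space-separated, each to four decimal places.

o_n = [-0.1773, -1.3722, 0.7828]
J₁: ẑ×o_n = [1.3722, -0.1773, 0.0000], ω = ẑ
J2: z=[0.1564, 0.9877, 0.0000] o=[0.5531, -0.0876, 0.1000] → [0.6744, -0.1068, 0.5204, 0.1564, 0.9877, 0.0000]
J3: z=[-0.3700, 0.0586, 0.9272] o=[0.0311, -0.0049, -0.1135] → [1.3203, 0.1384, 0.5181, -0.3700, 0.0586, 0.9272]
J4: z=[0.7189, 0.6503, 0.2458] o=[0.2899, -0.5175, 0.4859] → [0.4031, -0.3282, -0.3107, 0.7189, 0.6503, 0.2458]
J5: z=[0.6185, -0.7597, 0.2008] o=[0.1376, -0.5212, 0.9411] → [0.2912, 0.0347, -0.7655, 0.6185, -0.7597, 0.2008]
J6: z=[0.6185, -0.7597, 0.2008] o=[-0.1030, -1.2376, 1.0634] → [0.2402, 0.1586, -0.1397, 0.6185, -0.7597, 0.2008]
q̇ = J⁺·V = [0.1460, 0.5550, 0.9850, 0.0150, -0.8540, -0.9650]

0.1460 0.5550 0.9850 0.0150 -0.8540 -0.9650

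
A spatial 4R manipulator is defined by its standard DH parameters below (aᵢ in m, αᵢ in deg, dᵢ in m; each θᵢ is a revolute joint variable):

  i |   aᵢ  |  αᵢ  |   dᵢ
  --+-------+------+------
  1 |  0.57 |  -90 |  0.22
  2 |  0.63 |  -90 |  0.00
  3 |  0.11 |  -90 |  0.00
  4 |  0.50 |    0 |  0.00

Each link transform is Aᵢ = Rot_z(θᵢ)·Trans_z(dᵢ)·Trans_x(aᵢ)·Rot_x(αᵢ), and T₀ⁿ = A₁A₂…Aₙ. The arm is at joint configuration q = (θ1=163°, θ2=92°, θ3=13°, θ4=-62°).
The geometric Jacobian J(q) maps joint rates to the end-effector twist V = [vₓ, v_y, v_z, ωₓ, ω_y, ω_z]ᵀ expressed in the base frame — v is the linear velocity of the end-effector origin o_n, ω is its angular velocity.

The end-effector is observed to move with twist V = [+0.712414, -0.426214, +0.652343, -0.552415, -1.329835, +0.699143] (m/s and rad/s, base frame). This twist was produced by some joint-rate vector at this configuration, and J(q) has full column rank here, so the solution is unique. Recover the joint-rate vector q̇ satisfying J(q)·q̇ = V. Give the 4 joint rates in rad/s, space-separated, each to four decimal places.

0.8600 0.7580 -0.1450 -0.6930

o_n = [-0.0683, 0.1020, -0.7299]
J₁: ẑ×o_n = [-0.1020, -0.0683, 0.0000], ω = ẑ
J2: z=[-0.2924, -0.9563, 0.0000] o=[-0.5451, 0.1667, 0.2200] → [0.9084, -0.2777, 0.4749, -0.2924, -0.9563, 0.0000]
J3: z=[0.9557, -0.2922, 0.0349] o=[-0.5241, 0.1602, -0.4096] → [0.0956, 0.3220, 0.0775, 0.9557, -0.2922, 0.0349]
J4: z=[0.2774, 0.9341, 0.2248] o=[-0.5133, 0.1828, -0.5167] → [-0.1810, 0.1592, -0.4381, 0.2774, 0.9341, 0.2248]
q̇ = J⁺·V = [0.8600, 0.7580, -0.1450, -0.6930]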